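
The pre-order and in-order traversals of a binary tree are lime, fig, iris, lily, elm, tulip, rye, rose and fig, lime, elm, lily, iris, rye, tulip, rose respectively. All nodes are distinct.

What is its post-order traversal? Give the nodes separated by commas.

The first element of pre-order is the root; it splits in-order into left and right subtrees.
Root lime: left subtree has 1 node {fig}, right has 6 {elm, lily, iris, rye, tulip, rose}.
  Root iris: left subtree has 2 nodes {elm, lily}, right has 3 {rye, tulip, rose}.
    Root lily: left subtree has 1 node {elm}, right has 0 { }.
    Root tulip: left subtree has 1 node {rye}, right has 1 {rose}.

fig, elm, lily, rye, rose, tulip, iris, lime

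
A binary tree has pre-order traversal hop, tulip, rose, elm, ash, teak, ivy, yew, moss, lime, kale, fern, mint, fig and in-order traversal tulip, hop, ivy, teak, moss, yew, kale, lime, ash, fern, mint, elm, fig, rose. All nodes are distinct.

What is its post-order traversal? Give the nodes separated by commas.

The first element of pre-order is the root; it splits in-order into left and right subtrees.
Root hop: left subtree has 1 node {tulip}, right has 12 {ivy, teak, moss, yew, kale, lime, ash, fern, mint, elm, fig, rose}.
  Root rose: left subtree has 11 nodes {ivy, teak, moss, yew, kale, lime, ash, fern, mint, elm, fig}, right has 0 { }.
    Root elm: left subtree has 9 nodes {ivy, teak, moss, yew, kale, lime, ash, fern, mint}, right has 1 {fig}.
      Root ash: left subtree has 6 nodes {ivy, teak, moss, yew, kale, lime}, right has 2 {fern, mint}.
        Root teak: left subtree has 1 node {ivy}, right has 4 {moss, yew, kale, lime}.
          Root yew: left subtree has 1 node {moss}, right has 2 {kale, lime}.
            Root lime: left subtree has 1 node {kale}, right has 0 { }.
        Root fern: left subtree has 0 nodes { }, right has 1 {mint}.

tulip, ivy, moss, kale, lime, yew, teak, mint, fern, ash, fig, elm, rose, hop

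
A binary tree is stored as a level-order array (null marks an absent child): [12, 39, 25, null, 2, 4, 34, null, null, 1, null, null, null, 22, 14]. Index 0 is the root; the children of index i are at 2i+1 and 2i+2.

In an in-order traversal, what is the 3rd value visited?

2

In-order visits the left subtree, then the node, then the right subtree.
At 12: go left to 39.
  At 39: no left child.
  Visit 39.
  At 39: go right to 2.
    At 2: go left to 1.
      1 is a leaf — visit 1.
    Visit 2.
    At 2: no right child.
Visit 12.
At 12: go right to 25.
  At 25: go left to 4.
    4 is a leaf — visit 4.
  Visit 25.
  At 25: go right to 34.
    At 34: go left to 22.
      22 is a leaf — visit 22.
    Visit 34.
    At 34: go right to 14.
      14 is a leaf — visit 14.
Full in-order sequence: 39, 1, 2, 12, 4, 25, 22, 34, 14.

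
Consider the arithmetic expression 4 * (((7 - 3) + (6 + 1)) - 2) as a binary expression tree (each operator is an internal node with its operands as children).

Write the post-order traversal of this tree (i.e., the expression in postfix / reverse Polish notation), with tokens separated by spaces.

Post-order on an expression tree gives postfix notation: for each operator, emit left operand, right operand, then the operator.

4 7 3 - 6 1 + + 2 - *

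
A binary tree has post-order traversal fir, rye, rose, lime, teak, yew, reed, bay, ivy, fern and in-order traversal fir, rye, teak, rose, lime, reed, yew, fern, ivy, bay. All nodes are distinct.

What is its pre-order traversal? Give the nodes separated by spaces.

The last element of post-order is the root; it splits in-order into left and right subtrees.
Root fern: left subtree has 7 nodes {fir, rye, teak, rose, lime, reed, yew}, right has 2 {ivy, bay}.
  Root reed: left subtree has 5 nodes {fir, rye, teak, rose, lime}, right has 1 {yew}.
    Root teak: left subtree has 2 nodes {fir, rye}, right has 2 {rose, lime}.
      Root rye: left subtree has 1 node {fir}, right has 0 { }.
      Root lime: left subtree has 1 node {rose}, right has 0 { }.
  Root ivy: left subtree has 0 nodes { }, right has 1 {bay}.

fern reed teak rye fir lime rose yew ivy bay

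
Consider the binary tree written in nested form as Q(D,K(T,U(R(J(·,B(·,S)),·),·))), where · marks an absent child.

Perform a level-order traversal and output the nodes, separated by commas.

Level-order visits nodes level by level from the root, left to right within each level.
Level 0: Q
Level 1: D, K
Level 2: T, U
Level 3: R
Level 4: J
Level 5: B
Level 6: S

Q, D, K, T, U, R, J, B, S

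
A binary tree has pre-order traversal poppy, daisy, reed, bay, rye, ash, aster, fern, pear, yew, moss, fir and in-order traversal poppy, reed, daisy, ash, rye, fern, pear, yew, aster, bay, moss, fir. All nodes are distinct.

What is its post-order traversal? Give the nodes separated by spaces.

The first element of pre-order is the root; it splits in-order into left and right subtrees.
Root poppy: left subtree has 0 nodes { }, right has 11 {reed, daisy, ash, rye, fern, pear, yew, aster, bay, moss, fir}.
  Root daisy: left subtree has 1 node {reed}, right has 9 {ash, rye, fern, pear, yew, aster, bay, moss, fir}.
    Root bay: left subtree has 6 nodes {ash, rye, fern, pear, yew, aster}, right has 2 {moss, fir}.
      Root rye: left subtree has 1 node {ash}, right has 4 {fern, pear, yew, aster}.
        Root aster: left subtree has 3 nodes {fern, pear, yew}, right has 0 { }.
          Root fern: left subtree has 0 nodes { }, right has 2 {pear, yew}.
            Root pear: left subtree has 0 nodes { }, right has 1 {yew}.
      Root moss: left subtree has 0 nodes { }, right has 1 {fir}.

reed ash yew pear fern aster rye fir moss bay daisy poppy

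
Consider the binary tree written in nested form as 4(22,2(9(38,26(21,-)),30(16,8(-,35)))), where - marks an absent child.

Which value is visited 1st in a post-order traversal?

22

Post-order visits the left subtree, then the right subtree, then the node.
At 4: go left to 22.
  22 is a leaf — visit 22.
At 4: go right to 2.
  At 2: go left to 9.
    At 9: go left to 38.
      38 is a leaf — visit 38.
    At 9: go right to 26.
      At 26: go left to 21.
        21 is a leaf — visit 21.
      At 26: no right child.
      Visit 26.
    Visit 9.
  At 2: go right to 30.
    At 30: go left to 16.
      16 is a leaf — visit 16.
    At 30: go right to 8.
      At 8: no left child.
      At 8: go right to 35.
        35 is a leaf — visit 35.
      Visit 8.
    Visit 30.
  Visit 2.
Visit 4.
Full post-order sequence: 22, 38, 21, 26, 9, 16, 35, 8, 30, 2, 4.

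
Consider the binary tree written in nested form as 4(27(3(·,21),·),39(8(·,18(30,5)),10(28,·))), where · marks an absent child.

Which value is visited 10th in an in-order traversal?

In-order visits the left subtree, then the node, then the right subtree.
At 4: go left to 27.
  At 27: go left to 3.
    At 3: no left child.
    Visit 3.
    At 3: go right to 21.
      21 is a leaf — visit 21.
  Visit 27.
  At 27: no right child.
Visit 4.
At 4: go right to 39.
  At 39: go left to 8.
    At 8: no left child.
    Visit 8.
    At 8: go right to 18.
      At 18: go left to 30.
        30 is a leaf — visit 30.
      Visit 18.
      At 18: go right to 5.
        5 is a leaf — visit 5.
  Visit 39.
  At 39: go right to 10.
    At 10: go left to 28.
      28 is a leaf — visit 28.
    Visit 10.
    At 10: no right child.
Full in-order sequence: 3, 21, 27, 4, 8, 30, 18, 5, 39, 28, 10.

28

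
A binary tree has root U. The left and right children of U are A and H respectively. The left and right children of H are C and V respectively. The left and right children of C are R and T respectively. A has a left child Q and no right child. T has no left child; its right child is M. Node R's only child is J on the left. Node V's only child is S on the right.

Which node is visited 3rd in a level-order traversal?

H

Level-order visits nodes level by level from the root, left to right within each level.
Level 0: U
Level 1: A, H
Level 2: Q, C, V
Level 3: R, T, S
Level 4: J, M
Full level-order sequence: U, A, H, Q, C, V, R, T, S, J, M.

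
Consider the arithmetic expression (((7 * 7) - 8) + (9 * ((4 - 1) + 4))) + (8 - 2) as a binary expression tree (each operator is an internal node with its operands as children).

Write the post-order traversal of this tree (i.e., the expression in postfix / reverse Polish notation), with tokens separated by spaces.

7 7 * 8 - 9 4 1 - 4 + * + 8 2 - +

Post-order on an expression tree gives postfix notation: for each operator, emit left operand, right operand, then the operator.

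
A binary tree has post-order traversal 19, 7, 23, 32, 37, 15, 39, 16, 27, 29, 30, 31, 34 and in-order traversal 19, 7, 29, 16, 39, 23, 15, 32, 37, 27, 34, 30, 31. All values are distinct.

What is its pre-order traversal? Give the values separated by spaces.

The last element of post-order is the root; it splits in-order into left and right subtrees.
Root 34: left subtree has 10 nodes {19, 7, 29, 16, 39, 23, 15, 32, 37, 27}, right has 2 {30, 31}.
  Root 29: left subtree has 2 nodes {19, 7}, right has 7 {16, 39, 23, 15, 32, 37, 27}.
    Root 7: left subtree has 1 node {19}, right has 0 { }.
    Root 27: left subtree has 6 nodes {16, 39, 23, 15, 32, 37}, right has 0 { }.
      Root 16: left subtree has 0 nodes { }, right has 5 {39, 23, 15, 32, 37}.
        Root 39: left subtree has 0 nodes { }, right has 4 {23, 15, 32, 37}.
          Root 15: left subtree has 1 node {23}, right has 2 {32, 37}.
            Root 37: left subtree has 1 node {32}, right has 0 { }.
  Root 31: left subtree has 1 node {30}, right has 0 { }.

34 29 7 19 27 16 39 15 23 37 32 31 30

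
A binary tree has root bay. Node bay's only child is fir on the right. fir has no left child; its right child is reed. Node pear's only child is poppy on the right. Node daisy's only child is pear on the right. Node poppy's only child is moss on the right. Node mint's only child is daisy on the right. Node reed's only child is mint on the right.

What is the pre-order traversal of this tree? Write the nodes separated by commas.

Pre-order visits the node, then its left subtree, then its right subtree.
Visit bay.
At bay: no left child.
At bay: go right to fir.
  Visit fir.
  At fir: no left child.
  At fir: go right to reed.
    Visit reed.
    At reed: no left child.
    At reed: go right to mint.
      Visit mint.
      At mint: no left child.
      At mint: go right to daisy.
        Visit daisy.
        At daisy: no left child.
        At daisy: go right to pear.
          Visit pear.
          At pear: no left child.
          At pear: go right to poppy.
            Visit poppy.
            At poppy: no left child.
            At poppy: go right to moss.
              moss is a leaf — visit moss.

bay, fir, reed, mint, daisy, pear, poppy, moss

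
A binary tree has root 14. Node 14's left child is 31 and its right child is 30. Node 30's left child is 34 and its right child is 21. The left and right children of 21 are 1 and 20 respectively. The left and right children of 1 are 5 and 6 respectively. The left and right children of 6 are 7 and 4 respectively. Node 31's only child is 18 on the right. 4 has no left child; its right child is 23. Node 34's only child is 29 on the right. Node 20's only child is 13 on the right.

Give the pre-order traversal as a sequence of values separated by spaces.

14 31 18 30 34 29 21 1 5 6 7 4 23 20 13

Pre-order visits the node, then its left subtree, then its right subtree.
Visit 14.
At 14: go left to 31.
  Visit 31.
  At 31: no left child.
  At 31: go right to 18.
    18 is a leaf — visit 18.
At 14: go right to 30.
  Visit 30.
  At 30: go left to 34.
    Visit 34.
    At 34: no left child.
    At 34: go right to 29.
      29 is a leaf — visit 29.
  At 30: go right to 21.
    Visit 21.
    At 21: go left to 1.
      Visit 1.
      At 1: go left to 5.
        5 is a leaf — visit 5.
      At 1: go right to 6.
        Visit 6.
        At 6: go left to 7.
          7 is a leaf — visit 7.
        At 6: go right to 4.
          Visit 4.
          At 4: no left child.
          At 4: go right to 23.
            23 is a leaf — visit 23.
    At 21: go right to 20.
      Visit 20.
      At 20: no left child.
      At 20: go right to 13.
        13 is a leaf — visit 13.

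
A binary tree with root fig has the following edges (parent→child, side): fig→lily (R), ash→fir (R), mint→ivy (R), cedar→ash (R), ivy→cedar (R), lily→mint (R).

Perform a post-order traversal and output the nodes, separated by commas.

Post-order visits the left subtree, then the right subtree, then the node.
At fig: no left child.
At fig: go right to lily.
  At lily: no left child.
  At lily: go right to mint.
    At mint: no left child.
    At mint: go right to ivy.
      At ivy: no left child.
      At ivy: go right to cedar.
        At cedar: no left child.
        At cedar: go right to ash.
          At ash: no left child.
          At ash: go right to fir.
            fir is a leaf — visit fir.
          Visit ash.
        Visit cedar.
      Visit ivy.
    Visit mint.
  Visit lily.
Visit fig.

fir, ash, cedar, ivy, mint, lily, fig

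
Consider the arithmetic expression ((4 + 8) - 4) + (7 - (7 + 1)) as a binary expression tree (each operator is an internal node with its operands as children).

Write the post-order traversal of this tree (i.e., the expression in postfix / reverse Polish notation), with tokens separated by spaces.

4 8 + 4 - 7 7 1 + - +

Post-order on an expression tree gives postfix notation: for each operator, emit left operand, right operand, then the operator.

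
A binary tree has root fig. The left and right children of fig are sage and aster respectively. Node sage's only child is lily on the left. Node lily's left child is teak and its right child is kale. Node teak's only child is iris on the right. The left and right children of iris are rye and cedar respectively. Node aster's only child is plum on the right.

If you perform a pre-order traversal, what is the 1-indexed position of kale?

Pre-order visits the node, then its left subtree, then its right subtree.
Visit fig.
At fig: go left to sage.
  Visit sage.
  At sage: go left to lily.
    Visit lily.
    At lily: go left to teak.
      Visit teak.
      At teak: no left child.
      At teak: go right to iris.
        Visit iris.
        At iris: go left to rye.
          rye is a leaf — visit rye.
        At iris: go right to cedar.
          cedar is a leaf — visit cedar.
    At lily: go right to kale.
      kale is a leaf — visit kale.
  At sage: no right child.
At fig: go right to aster.
  Visit aster.
  At aster: no left child.
  At aster: go right to plum.
    plum is a leaf — visit plum.
Full pre-order sequence: fig, sage, lily, teak, iris, rye, cedar, kale, aster, plum.

8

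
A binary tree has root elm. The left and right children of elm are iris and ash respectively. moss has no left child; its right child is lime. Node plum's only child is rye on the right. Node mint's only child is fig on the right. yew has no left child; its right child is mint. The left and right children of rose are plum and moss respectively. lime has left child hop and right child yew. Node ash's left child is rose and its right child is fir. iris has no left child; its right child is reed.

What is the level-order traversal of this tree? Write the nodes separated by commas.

elm, iris, ash, reed, rose, fir, plum, moss, rye, lime, hop, yew, mint, fig

Level-order visits nodes level by level from the root, left to right within each level.
Level 0: elm
Level 1: iris, ash
Level 2: reed, rose, fir
Level 3: plum, moss
Level 4: rye, lime
Level 5: hop, yew
Level 6: mint
Level 7: fig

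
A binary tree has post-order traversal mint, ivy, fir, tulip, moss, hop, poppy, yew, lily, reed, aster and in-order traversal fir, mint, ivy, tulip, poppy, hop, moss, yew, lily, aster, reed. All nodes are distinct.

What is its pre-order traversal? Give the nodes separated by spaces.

aster lily yew poppy tulip fir ivy mint hop moss reed

The last element of post-order is the root; it splits in-order into left and right subtrees.
Root aster: left subtree has 9 nodes {fir, mint, ivy, tulip, poppy, hop, moss, yew, lily}, right has 1 {reed}.
  Root lily: left subtree has 8 nodes {fir, mint, ivy, tulip, poppy, hop, moss, yew}, right has 0 { }.
    Root yew: left subtree has 7 nodes {fir, mint, ivy, tulip, poppy, hop, moss}, right has 0 { }.
      Root poppy: left subtree has 4 nodes {fir, mint, ivy, tulip}, right has 2 {hop, moss}.
        Root tulip: left subtree has 3 nodes {fir, mint, ivy}, right has 0 { }.
          Root fir: left subtree has 0 nodes { }, right has 2 {mint, ivy}.
            Root ivy: left subtree has 1 node {mint}, right has 0 { }.
        Root hop: left subtree has 0 nodes { }, right has 1 {moss}.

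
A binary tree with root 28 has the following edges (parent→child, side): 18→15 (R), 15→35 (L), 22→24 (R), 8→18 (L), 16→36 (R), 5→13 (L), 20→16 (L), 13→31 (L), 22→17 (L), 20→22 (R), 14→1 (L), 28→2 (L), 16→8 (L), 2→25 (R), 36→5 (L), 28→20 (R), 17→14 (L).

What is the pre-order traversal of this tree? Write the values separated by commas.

28, 2, 25, 20, 16, 8, 18, 15, 35, 36, 5, 13, 31, 22, 17, 14, 1, 24

Pre-order visits the node, then its left subtree, then its right subtree.
Visit 28.
At 28: go left to 2.
  Visit 2.
  At 2: no left child.
  At 2: go right to 25.
    25 is a leaf — visit 25.
At 28: go right to 20.
  Visit 20.
  At 20: go left to 16.
    Visit 16.
    At 16: go left to 8.
      Visit 8.
      At 8: go left to 18.
        Visit 18.
        At 18: no left child.
        At 18: go right to 15.
          Visit 15.
          At 15: go left to 35.
            35 is a leaf — visit 35.
          At 15: no right child.
      At 8: no right child.
    At 16: go right to 36.
      Visit 36.
      At 36: go left to 5.
        Visit 5.
        At 5: go left to 13.
          Visit 13.
          At 13: go left to 31.
            31 is a leaf — visit 31.
          At 13: no right child.
        At 5: no right child.
      At 36: no right child.
  At 20: go right to 22.
    Visit 22.
    At 22: go left to 17.
      Visit 17.
      At 17: go left to 14.
        Visit 14.
        At 14: go left to 1.
          1 is a leaf — visit 1.
        At 14: no right child.
      At 17: no right child.
    At 22: go right to 24.
      24 is a leaf — visit 24.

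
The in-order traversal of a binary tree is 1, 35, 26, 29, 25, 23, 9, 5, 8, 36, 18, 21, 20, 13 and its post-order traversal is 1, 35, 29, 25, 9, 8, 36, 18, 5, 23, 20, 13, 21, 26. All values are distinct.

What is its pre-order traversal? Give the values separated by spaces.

26 35 1 21 23 25 29 5 9 18 36 8 13 20

The last element of post-order is the root; it splits in-order into left and right subtrees.
Root 26: left subtree has 2 nodes {1, 35}, right has 11 {29, 25, 23, 9, 5, 8, 36, 18, 21, 20, 13}.
  Root 35: left subtree has 1 node {1}, right has 0 { }.
  Root 21: left subtree has 8 nodes {29, 25, 23, 9, 5, 8, 36, 18}, right has 2 {20, 13}.
    Root 23: left subtree has 2 nodes {29, 25}, right has 5 {9, 5, 8, 36, 18}.
      Root 25: left subtree has 1 node {29}, right has 0 { }.
      Root 5: left subtree has 1 node {9}, right has 3 {8, 36, 18}.
        Root 18: left subtree has 2 nodes {8, 36}, right has 0 { }.
          Root 36: left subtree has 1 node {8}, right has 0 { }.
    Root 13: left subtree has 1 node {20}, right has 0 { }.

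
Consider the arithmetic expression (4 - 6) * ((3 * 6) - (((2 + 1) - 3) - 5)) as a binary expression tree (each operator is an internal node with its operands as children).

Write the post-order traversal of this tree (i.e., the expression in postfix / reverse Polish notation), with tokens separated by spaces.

Post-order on an expression tree gives postfix notation: for each operator, emit left operand, right operand, then the operator.

4 6 - 3 6 * 2 1 + 3 - 5 - - *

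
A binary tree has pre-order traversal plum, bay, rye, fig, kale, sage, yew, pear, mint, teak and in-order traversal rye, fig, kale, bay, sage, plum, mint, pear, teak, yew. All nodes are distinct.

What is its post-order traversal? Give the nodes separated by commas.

The first element of pre-order is the root; it splits in-order into left and right subtrees.
Root plum: left subtree has 5 nodes {rye, fig, kale, bay, sage}, right has 4 {mint, pear, teak, yew}.
  Root bay: left subtree has 3 nodes {rye, fig, kale}, right has 1 {sage}.
    Root rye: left subtree has 0 nodes { }, right has 2 {fig, kale}.
      Root fig: left subtree has 0 nodes { }, right has 1 {kale}.
  Root yew: left subtree has 3 nodes {mint, pear, teak}, right has 0 { }.
    Root pear: left subtree has 1 node {mint}, right has 1 {teak}.

kale, fig, rye, sage, bay, mint, teak, pear, yew, plum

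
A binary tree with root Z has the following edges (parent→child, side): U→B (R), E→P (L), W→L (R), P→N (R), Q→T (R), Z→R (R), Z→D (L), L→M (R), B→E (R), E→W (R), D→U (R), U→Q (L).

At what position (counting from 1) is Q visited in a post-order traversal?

Post-order visits the left subtree, then the right subtree, then the node.
At Z: go left to D.
  At D: no left child.
  At D: go right to U.
    At U: go left to Q.
      At Q: no left child.
      At Q: go right to T.
        T is a leaf — visit T.
      Visit Q.
    At U: go right to B.
      At B: no left child.
      At B: go right to E.
        At E: go left to P.
          At P: no left child.
          At P: go right to N.
            N is a leaf — visit N.
          Visit P.
        At E: go right to W.
          At W: no left child.
          At W: go right to L.
            At L: no left child.
            At L: go right to M.
              M is a leaf — visit M.
            Visit L.
          Visit W.
        Visit E.
      Visit B.
    Visit U.
  Visit D.
At Z: go right to R.
  R is a leaf — visit R.
Visit Z.
Full post-order sequence: T, Q, N, P, M, L, W, E, B, U, D, R, Z.

2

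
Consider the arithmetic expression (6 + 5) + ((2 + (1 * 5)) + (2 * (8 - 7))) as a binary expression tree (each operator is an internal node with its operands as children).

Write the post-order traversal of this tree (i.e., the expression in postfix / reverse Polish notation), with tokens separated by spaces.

Post-order on an expression tree gives postfix notation: for each operator, emit left operand, right operand, then the operator.

6 5 + 2 1 5 * + 2 8 7 - * + +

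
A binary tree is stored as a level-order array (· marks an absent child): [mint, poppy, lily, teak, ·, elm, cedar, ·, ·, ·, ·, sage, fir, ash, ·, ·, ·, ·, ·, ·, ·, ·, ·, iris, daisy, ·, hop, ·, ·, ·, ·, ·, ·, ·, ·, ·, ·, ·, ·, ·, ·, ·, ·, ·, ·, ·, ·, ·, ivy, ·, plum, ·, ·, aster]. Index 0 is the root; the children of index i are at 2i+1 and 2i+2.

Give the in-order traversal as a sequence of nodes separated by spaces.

teak poppy mint iris ivy sage daisy plum elm fir aster hop lily ash cedar

In-order visits the left subtree, then the node, then the right subtree.
At mint: go left to poppy.
  At poppy: go left to teak.
    teak is a leaf — visit teak.
  Visit poppy.
  At poppy: no right child.
Visit mint.
At mint: go right to lily.
  At lily: go left to elm.
    At elm: go left to sage.
      At sage: go left to iris.
        At iris: no left child.
        Visit iris.
        At iris: go right to ivy.
          ivy is a leaf — visit ivy.
      Visit sage.
      At sage: go right to daisy.
        At daisy: no left child.
        Visit daisy.
        At daisy: go right to plum.
          plum is a leaf — visit plum.
    Visit elm.
    At elm: go right to fir.
      At fir: no left child.
      Visit fir.
      At fir: go right to hop.
        At hop: go left to aster.
          aster is a leaf — visit aster.
        Visit hop.
        At hop: no right child.
  Visit lily.
  At lily: go right to cedar.
    At cedar: go left to ash.
      ash is a leaf — visit ash.
    Visit cedar.
    At cedar: no right child.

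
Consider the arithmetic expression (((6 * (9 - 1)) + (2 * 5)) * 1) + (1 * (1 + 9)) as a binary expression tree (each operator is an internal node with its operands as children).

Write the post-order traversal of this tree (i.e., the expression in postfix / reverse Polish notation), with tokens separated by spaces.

Post-order on an expression tree gives postfix notation: for each operator, emit left operand, right operand, then the operator.

6 9 1 - * 2 5 * + 1 * 1 1 9 + * +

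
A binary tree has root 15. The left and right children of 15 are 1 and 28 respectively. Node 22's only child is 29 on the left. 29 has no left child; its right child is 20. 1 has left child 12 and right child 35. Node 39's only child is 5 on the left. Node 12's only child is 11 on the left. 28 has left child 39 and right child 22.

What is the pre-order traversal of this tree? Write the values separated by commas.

15, 1, 12, 11, 35, 28, 39, 5, 22, 29, 20

Pre-order visits the node, then its left subtree, then its right subtree.
Visit 15.
At 15: go left to 1.
  Visit 1.
  At 1: go left to 12.
    Visit 12.
    At 12: go left to 11.
      11 is a leaf — visit 11.
    At 12: no right child.
  At 1: go right to 35.
    35 is a leaf — visit 35.
At 15: go right to 28.
  Visit 28.
  At 28: go left to 39.
    Visit 39.
    At 39: go left to 5.
      5 is a leaf — visit 5.
    At 39: no right child.
  At 28: go right to 22.
    Visit 22.
    At 22: go left to 29.
      Visit 29.
      At 29: no left child.
      At 29: go right to 20.
        20 is a leaf — visit 20.
    At 22: no right child.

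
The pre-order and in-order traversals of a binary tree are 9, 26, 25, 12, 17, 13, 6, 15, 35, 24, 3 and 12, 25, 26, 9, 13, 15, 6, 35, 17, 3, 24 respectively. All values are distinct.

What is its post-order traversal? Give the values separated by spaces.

The first element of pre-order is the root; it splits in-order into left and right subtrees.
Root 9: left subtree has 3 nodes {12, 25, 26}, right has 7 {13, 15, 6, 35, 17, 3, 24}.
  Root 26: left subtree has 2 nodes {12, 25}, right has 0 { }.
    Root 25: left subtree has 1 node {12}, right has 0 { }.
  Root 17: left subtree has 4 nodes {13, 15, 6, 35}, right has 2 {3, 24}.
    Root 13: left subtree has 0 nodes { }, right has 3 {15, 6, 35}.
      Root 6: left subtree has 1 node {15}, right has 1 {35}.
    Root 24: left subtree has 1 node {3}, right has 0 { }.

12 25 26 15 35 6 13 3 24 17 9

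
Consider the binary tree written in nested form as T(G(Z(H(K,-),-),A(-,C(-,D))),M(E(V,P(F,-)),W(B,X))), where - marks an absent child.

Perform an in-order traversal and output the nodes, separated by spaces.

In-order visits the left subtree, then the node, then the right subtree.
At T: go left to G.
  At G: go left to Z.
    At Z: go left to H.
      At H: go left to K.
        K is a leaf — visit K.
      Visit H.
      At H: no right child.
    Visit Z.
    At Z: no right child.
  Visit G.
  At G: go right to A.
    At A: no left child.
    Visit A.
    At A: go right to C.
      At C: no left child.
      Visit C.
      At C: go right to D.
        D is a leaf — visit D.
Visit T.
At T: go right to M.
  At M: go left to E.
    At E: go left to V.
      V is a leaf — visit V.
    Visit E.
    At E: go right to P.
      At P: go left to F.
        F is a leaf — visit F.
      Visit P.
      At P: no right child.
  Visit M.
  At M: go right to W.
    At W: go left to B.
      B is a leaf — visit B.
    Visit W.
    At W: go right to X.
      X is a leaf — visit X.

K H Z G A C D T V E F P M B W X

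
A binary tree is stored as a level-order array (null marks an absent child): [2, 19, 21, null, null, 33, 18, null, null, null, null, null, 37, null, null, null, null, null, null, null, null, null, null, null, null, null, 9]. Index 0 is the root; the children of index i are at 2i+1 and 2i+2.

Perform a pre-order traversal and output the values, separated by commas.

Pre-order visits the node, then its left subtree, then its right subtree.
Visit 2.
At 2: go left to 19.
  19 is a leaf — visit 19.
At 2: go right to 21.
  Visit 21.
  At 21: go left to 33.
    Visit 33.
    At 33: no left child.
    At 33: go right to 37.
      Visit 37.
      At 37: no left child.
      At 37: go right to 9.
        9 is a leaf — visit 9.
  At 21: go right to 18.
    18 is a leaf — visit 18.

2, 19, 21, 33, 37, 9, 18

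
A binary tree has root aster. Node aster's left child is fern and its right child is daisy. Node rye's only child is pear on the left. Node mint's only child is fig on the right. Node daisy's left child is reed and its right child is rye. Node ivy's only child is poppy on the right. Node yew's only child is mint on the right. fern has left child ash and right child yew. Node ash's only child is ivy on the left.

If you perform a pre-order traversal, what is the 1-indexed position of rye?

11

Pre-order visits the node, then its left subtree, then its right subtree.
Visit aster.
At aster: go left to fern.
  Visit fern.
  At fern: go left to ash.
    Visit ash.
    At ash: go left to ivy.
      Visit ivy.
      At ivy: no left child.
      At ivy: go right to poppy.
        poppy is a leaf — visit poppy.
    At ash: no right child.
  At fern: go right to yew.
    Visit yew.
    At yew: no left child.
    At yew: go right to mint.
      Visit mint.
      At mint: no left child.
      At mint: go right to fig.
        fig is a leaf — visit fig.
At aster: go right to daisy.
  Visit daisy.
  At daisy: go left to reed.
    reed is a leaf — visit reed.
  At daisy: go right to rye.
    Visit rye.
    At rye: go left to pear.
      pear is a leaf — visit pear.
    At rye: no right child.
Full pre-order sequence: aster, fern, ash, ivy, poppy, yew, mint, fig, daisy, reed, rye, pear.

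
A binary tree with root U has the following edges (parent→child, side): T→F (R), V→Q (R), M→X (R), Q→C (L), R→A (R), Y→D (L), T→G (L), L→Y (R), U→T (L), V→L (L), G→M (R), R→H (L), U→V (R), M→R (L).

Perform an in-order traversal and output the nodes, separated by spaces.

In-order visits the left subtree, then the node, then the right subtree.
At U: go left to T.
  At T: go left to G.
    At G: no left child.
    Visit G.
    At G: go right to M.
      At M: go left to R.
        At R: go left to H.
          H is a leaf — visit H.
        Visit R.
        At R: go right to A.
          A is a leaf — visit A.
      Visit M.
      At M: go right to X.
        X is a leaf — visit X.
  Visit T.
  At T: go right to F.
    F is a leaf — visit F.
Visit U.
At U: go right to V.
  At V: go left to L.
    At L: no left child.
    Visit L.
    At L: go right to Y.
      At Y: go left to D.
        D is a leaf — visit D.
      Visit Y.
      At Y: no right child.
  Visit V.
  At V: go right to Q.
    At Q: go left to C.
      C is a leaf — visit C.
    Visit Q.
    At Q: no right child.

G H R A M X T F U L D Y V C Q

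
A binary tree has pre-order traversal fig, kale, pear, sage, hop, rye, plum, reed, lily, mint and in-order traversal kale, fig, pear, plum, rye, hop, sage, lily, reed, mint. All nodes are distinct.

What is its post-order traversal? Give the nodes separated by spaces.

kale plum rye hop lily mint reed sage pear fig

The first element of pre-order is the root; it splits in-order into left and right subtrees.
Root fig: left subtree has 1 node {kale}, right has 8 {pear, plum, rye, hop, sage, lily, reed, mint}.
  Root pear: left subtree has 0 nodes { }, right has 7 {plum, rye, hop, sage, lily, reed, mint}.
    Root sage: left subtree has 3 nodes {plum, rye, hop}, right has 3 {lily, reed, mint}.
      Root hop: left subtree has 2 nodes {plum, rye}, right has 0 { }.
        Root rye: left subtree has 1 node {plum}, right has 0 { }.
      Root reed: left subtree has 1 node {lily}, right has 1 {mint}.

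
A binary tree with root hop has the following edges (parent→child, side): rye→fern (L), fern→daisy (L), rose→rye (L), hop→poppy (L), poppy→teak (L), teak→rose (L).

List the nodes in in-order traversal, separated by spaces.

daisy fern rye rose teak poppy hop

In-order visits the left subtree, then the node, then the right subtree.
At hop: go left to poppy.
  At poppy: go left to teak.
    At teak: go left to rose.
      At rose: go left to rye.
        At rye: go left to fern.
          At fern: go left to daisy.
            daisy is a leaf — visit daisy.
          Visit fern.
          At fern: no right child.
        Visit rye.
        At rye: no right child.
      Visit rose.
      At rose: no right child.
    Visit teak.
    At teak: no right child.
  Visit poppy.
  At poppy: no right child.
Visit hop.
At hop: no right child.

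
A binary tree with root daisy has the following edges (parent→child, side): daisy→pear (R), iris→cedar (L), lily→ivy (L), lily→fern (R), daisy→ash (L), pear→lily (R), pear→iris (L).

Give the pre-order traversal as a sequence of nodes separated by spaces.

Pre-order visits the node, then its left subtree, then its right subtree.
Visit daisy.
At daisy: go left to ash.
  ash is a leaf — visit ash.
At daisy: go right to pear.
  Visit pear.
  At pear: go left to iris.
    Visit iris.
    At iris: go left to cedar.
      cedar is a leaf — visit cedar.
    At iris: no right child.
  At pear: go right to lily.
    Visit lily.
    At lily: go left to ivy.
      ivy is a leaf — visit ivy.
    At lily: go right to fern.
      fern is a leaf — visit fern.

daisy ash pear iris cedar lily ivy fern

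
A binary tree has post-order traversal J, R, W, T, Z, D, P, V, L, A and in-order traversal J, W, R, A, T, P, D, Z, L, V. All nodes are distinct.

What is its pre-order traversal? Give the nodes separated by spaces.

The last element of post-order is the root; it splits in-order into left and right subtrees.
Root A: left subtree has 3 nodes {J, W, R}, right has 6 {T, P, D, Z, L, V}.
  Root W: left subtree has 1 node {J}, right has 1 {R}.
  Root L: left subtree has 4 nodes {T, P, D, Z}, right has 1 {V}.
    Root P: left subtree has 1 node {T}, right has 2 {D, Z}.
      Root D: left subtree has 0 nodes { }, right has 1 {Z}.

A W J R L P T D Z V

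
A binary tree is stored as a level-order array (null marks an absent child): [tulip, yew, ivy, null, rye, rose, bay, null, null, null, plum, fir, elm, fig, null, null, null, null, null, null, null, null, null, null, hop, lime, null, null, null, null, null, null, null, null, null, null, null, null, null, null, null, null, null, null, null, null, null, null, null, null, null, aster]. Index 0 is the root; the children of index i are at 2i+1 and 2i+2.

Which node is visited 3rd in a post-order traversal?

Post-order visits the left subtree, then the right subtree, then the node.
At tulip: go left to yew.
  At yew: no left child.
  At yew: go right to rye.
    At rye: no left child.
    At rye: go right to plum.
      plum is a leaf — visit plum.
    Visit rye.
  Visit yew.
At tulip: go right to ivy.
  At ivy: go left to rose.
    At rose: go left to fir.
      At fir: no left child.
      At fir: go right to hop.
        hop is a leaf — visit hop.
      Visit fir.
    At rose: go right to elm.
      At elm: go left to lime.
        At lime: go left to aster.
          aster is a leaf — visit aster.
        At lime: no right child.
        Visit lime.
      At elm: no right child.
      Visit elm.
    Visit rose.
  At ivy: go right to bay.
    At bay: go left to fig.
      fig is a leaf — visit fig.
    At bay: no right child.
    Visit bay.
  Visit ivy.
Visit tulip.
Full post-order sequence: plum, rye, yew, hop, fir, aster, lime, elm, rose, fig, bay, ivy, tulip.

yew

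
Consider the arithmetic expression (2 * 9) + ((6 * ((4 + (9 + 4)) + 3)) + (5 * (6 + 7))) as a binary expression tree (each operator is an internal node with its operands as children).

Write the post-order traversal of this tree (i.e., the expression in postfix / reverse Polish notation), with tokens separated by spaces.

Post-order on an expression tree gives postfix notation: for each operator, emit left operand, right operand, then the operator.

2 9 * 6 4 9 4 + + 3 + * 5 6 7 + * + +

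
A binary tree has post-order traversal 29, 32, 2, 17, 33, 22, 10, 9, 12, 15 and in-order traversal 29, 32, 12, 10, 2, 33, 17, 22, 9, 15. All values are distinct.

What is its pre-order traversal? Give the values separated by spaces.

15 12 32 29 9 10 22 33 2 17

The last element of post-order is the root; it splits in-order into left and right subtrees.
Root 15: left subtree has 9 nodes {29, 32, 12, 10, 2, 33, 17, 22, 9}, right has 0 { }.
  Root 12: left subtree has 2 nodes {29, 32}, right has 6 {10, 2, 33, 17, 22, 9}.
    Root 32: left subtree has 1 node {29}, right has 0 { }.
    Root 9: left subtree has 5 nodes {10, 2, 33, 17, 22}, right has 0 { }.
      Root 10: left subtree has 0 nodes { }, right has 4 {2, 33, 17, 22}.
        Root 22: left subtree has 3 nodes {2, 33, 17}, right has 0 { }.
          Root 33: left subtree has 1 node {2}, right has 1 {17}.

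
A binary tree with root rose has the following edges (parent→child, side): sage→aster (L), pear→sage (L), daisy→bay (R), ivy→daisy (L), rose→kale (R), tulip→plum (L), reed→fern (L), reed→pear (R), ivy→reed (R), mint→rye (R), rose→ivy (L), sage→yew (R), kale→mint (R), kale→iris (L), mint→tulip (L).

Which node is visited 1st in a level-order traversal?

rose

Level-order visits nodes level by level from the root, left to right within each level.
Level 0: rose
Level 1: ivy, kale
Level 2: daisy, reed, iris, mint
Level 3: bay, fern, pear, tulip, rye
Level 4: sage, plum
Level 5: aster, yew
Full level-order sequence: rose, ivy, kale, daisy, reed, iris, mint, bay, fern, pear, tulip, rye, sage, plum, aster, yew.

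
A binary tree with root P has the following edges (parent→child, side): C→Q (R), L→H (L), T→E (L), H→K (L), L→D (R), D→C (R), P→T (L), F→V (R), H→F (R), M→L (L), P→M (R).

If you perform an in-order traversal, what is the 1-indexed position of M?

In-order visits the left subtree, then the node, then the right subtree.
At P: go left to T.
  At T: go left to E.
    E is a leaf — visit E.
  Visit T.
  At T: no right child.
Visit P.
At P: go right to M.
  At M: go left to L.
    At L: go left to H.
      At H: go left to K.
        K is a leaf — visit K.
      Visit H.
      At H: go right to F.
        At F: no left child.
        Visit F.
        At F: go right to V.
          V is a leaf — visit V.
    Visit L.
    At L: go right to D.
      At D: no left child.
      Visit D.
      At D: go right to C.
        At C: no left child.
        Visit C.
        At C: go right to Q.
          Q is a leaf — visit Q.
  Visit M.
  At M: no right child.
Full in-order sequence: E, T, P, K, H, F, V, L, D, C, Q, M.

12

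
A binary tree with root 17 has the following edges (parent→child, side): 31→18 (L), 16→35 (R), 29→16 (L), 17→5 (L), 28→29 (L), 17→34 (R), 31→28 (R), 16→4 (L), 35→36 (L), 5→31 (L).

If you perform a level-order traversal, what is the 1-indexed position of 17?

Level-order visits nodes level by level from the root, left to right within each level.
Level 0: 17
Level 1: 5, 34
Level 2: 31
Level 3: 18, 28
Level 4: 29
Level 5: 16
Level 6: 4, 35
Level 7: 36
Full level-order sequence: 17, 5, 34, 31, 18, 28, 29, 16, 4, 35, 36.

1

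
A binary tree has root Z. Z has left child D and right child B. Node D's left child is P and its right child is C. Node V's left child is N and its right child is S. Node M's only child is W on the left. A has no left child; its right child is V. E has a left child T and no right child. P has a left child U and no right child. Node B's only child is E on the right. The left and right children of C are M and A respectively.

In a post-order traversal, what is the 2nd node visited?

Post-order visits the left subtree, then the right subtree, then the node.
At Z: go left to D.
  At D: go left to P.
    At P: go left to U.
      U is a leaf — visit U.
    At P: no right child.
    Visit P.
  At D: go right to C.
    At C: go left to M.
      At M: go left to W.
        W is a leaf — visit W.
      At M: no right child.
      Visit M.
    At C: go right to A.
      At A: no left child.
      At A: go right to V.
        At V: go left to N.
          N is a leaf — visit N.
        At V: go right to S.
          S is a leaf — visit S.
        Visit V.
      Visit A.
    Visit C.
  Visit D.
At Z: go right to B.
  At B: no left child.
  At B: go right to E.
    At E: go left to T.
      T is a leaf — visit T.
    At E: no right child.
    Visit E.
  Visit B.
Visit Z.
Full post-order sequence: U, P, W, M, N, S, V, A, C, D, T, E, B, Z.

P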